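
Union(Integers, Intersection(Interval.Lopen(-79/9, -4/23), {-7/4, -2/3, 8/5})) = Union({-7/4, -2/3}, Integers)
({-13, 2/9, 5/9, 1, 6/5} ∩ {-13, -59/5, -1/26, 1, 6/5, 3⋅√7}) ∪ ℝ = ℝ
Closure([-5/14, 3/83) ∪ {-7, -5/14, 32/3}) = {-7, 32/3} ∪ [-5/14, 3/83]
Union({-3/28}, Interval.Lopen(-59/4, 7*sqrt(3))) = Interval.Lopen(-59/4, 7*sqrt(3))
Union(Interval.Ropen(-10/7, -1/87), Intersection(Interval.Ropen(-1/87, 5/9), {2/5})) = Union({2/5}, Interval.Ropen(-10/7, -1/87))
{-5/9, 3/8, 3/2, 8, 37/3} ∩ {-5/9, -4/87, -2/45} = {-5/9}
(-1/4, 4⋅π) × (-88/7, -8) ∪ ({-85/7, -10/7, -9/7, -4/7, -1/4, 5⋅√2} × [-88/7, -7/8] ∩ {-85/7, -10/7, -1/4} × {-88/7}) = ({-85/7, -10/7, -1/4} × {-88/7}) ∪ ((-1/4, 4⋅π) × (-88/7, -8))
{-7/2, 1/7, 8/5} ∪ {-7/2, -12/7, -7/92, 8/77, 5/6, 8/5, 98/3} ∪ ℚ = ℚ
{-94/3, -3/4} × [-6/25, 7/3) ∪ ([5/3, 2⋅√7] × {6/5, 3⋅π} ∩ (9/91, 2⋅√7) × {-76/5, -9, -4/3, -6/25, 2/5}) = {-94/3, -3/4} × [-6/25, 7/3)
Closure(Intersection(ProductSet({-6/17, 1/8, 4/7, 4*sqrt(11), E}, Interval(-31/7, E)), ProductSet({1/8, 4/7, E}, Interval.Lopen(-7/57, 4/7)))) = ProductSet({1/8, 4/7, E}, Interval(-7/57, 4/7))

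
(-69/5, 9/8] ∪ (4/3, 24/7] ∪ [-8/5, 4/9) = (-69/5, 9/8] ∪ (4/3, 24/7]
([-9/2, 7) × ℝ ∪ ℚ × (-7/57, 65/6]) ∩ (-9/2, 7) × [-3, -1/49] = (-9/2, 7) × [-3, -1/49]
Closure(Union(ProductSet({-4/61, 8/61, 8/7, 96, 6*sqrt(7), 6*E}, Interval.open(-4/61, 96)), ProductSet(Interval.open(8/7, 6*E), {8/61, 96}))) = Union(ProductSet({-4/61, 8/61, 8/7, 96, 6*sqrt(7), 6*E}, Interval(-4/61, 96)), ProductSet(Interval(8/7, 6*E), {8/61, 96}))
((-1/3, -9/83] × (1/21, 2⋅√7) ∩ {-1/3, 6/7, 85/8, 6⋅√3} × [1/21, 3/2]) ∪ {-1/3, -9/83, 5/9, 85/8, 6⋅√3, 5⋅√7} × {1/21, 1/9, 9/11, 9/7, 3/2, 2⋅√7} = {-1/3, -9/83, 5/9, 85/8, 6⋅√3, 5⋅√7} × {1/21, 1/9, 9/11, 9/7, 3/2, 2⋅√7}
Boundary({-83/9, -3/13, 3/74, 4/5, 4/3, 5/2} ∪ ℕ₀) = {-83/9, -3/13, 3/74, 4/5, 4/3, 5/2} ∪ ℕ₀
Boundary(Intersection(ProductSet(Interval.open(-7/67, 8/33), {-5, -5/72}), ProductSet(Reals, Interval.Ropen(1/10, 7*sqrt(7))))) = EmptySet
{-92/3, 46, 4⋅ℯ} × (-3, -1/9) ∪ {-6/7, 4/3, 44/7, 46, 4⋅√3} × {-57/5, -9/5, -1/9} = ({-92/3, 46, 4⋅ℯ} × (-3, -1/9)) ∪ ({-6/7, 4/3, 44/7, 46, 4⋅√3} × {-57/5, -9/5, -1/9})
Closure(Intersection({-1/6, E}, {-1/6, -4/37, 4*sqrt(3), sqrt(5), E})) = {-1/6, E}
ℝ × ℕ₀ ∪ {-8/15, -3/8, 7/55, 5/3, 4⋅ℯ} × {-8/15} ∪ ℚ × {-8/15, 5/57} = (ℝ × ℕ₀) ∪ (ℚ × {-8/15, 5/57}) ∪ ({-8/15, -3/8, 7/55, 5/3, 4⋅ℯ} × {-8/15})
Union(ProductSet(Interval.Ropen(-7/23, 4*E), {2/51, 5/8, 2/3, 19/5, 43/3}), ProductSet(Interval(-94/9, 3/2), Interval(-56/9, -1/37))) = Union(ProductSet(Interval(-94/9, 3/2), Interval(-56/9, -1/37)), ProductSet(Interval.Ropen(-7/23, 4*E), {2/51, 5/8, 2/3, 19/5, 43/3}))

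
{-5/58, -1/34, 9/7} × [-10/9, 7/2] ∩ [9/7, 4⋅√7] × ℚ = {9/7} × (ℚ ∩ [-10/9, 7/2])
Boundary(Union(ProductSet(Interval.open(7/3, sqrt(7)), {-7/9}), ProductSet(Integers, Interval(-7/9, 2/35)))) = Union(ProductSet(Integers, Interval(-7/9, 2/35)), ProductSet(Interval(7/3, sqrt(7)), {-7/9}))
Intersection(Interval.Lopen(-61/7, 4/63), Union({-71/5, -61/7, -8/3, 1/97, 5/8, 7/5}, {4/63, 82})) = {-8/3, 1/97, 4/63}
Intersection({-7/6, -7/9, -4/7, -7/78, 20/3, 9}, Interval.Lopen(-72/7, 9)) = {-7/6, -7/9, -4/7, -7/78, 20/3, 9}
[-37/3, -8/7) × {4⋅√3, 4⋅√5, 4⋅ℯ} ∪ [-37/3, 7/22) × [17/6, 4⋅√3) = ([-37/3, 7/22) × [17/6, 4⋅√3)) ∪ ([-37/3, -8/7) × {4⋅√3, 4⋅√5, 4⋅ℯ})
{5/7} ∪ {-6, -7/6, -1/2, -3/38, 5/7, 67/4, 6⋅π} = {-6, -7/6, -1/2, -3/38, 5/7, 67/4, 6⋅π}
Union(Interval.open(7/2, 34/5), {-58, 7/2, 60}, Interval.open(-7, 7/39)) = Union({-58, 60}, Interval.open(-7, 7/39), Interval.Ropen(7/2, 34/5))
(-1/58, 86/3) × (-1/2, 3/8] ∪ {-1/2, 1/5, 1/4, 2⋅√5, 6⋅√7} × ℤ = ((-1/58, 86/3) × (-1/2, 3/8]) ∪ ({-1/2, 1/5, 1/4, 2⋅√5, 6⋅√7} × ℤ)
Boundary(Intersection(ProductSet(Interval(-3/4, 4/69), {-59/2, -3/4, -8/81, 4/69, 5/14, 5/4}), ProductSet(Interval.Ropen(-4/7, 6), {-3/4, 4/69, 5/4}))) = ProductSet(Interval(-4/7, 4/69), {-3/4, 4/69, 5/4})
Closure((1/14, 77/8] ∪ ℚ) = ℚ ∪ (-∞, ∞)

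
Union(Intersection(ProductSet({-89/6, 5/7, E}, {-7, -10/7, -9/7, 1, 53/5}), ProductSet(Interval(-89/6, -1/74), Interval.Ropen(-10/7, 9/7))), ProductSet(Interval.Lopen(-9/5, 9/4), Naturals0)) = Union(ProductSet({-89/6}, {-10/7, -9/7, 1}), ProductSet(Interval.Lopen(-9/5, 9/4), Naturals0))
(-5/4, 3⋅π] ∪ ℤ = ℤ ∪ (-5/4, 3⋅π]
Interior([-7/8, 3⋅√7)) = (-7/8, 3⋅√7)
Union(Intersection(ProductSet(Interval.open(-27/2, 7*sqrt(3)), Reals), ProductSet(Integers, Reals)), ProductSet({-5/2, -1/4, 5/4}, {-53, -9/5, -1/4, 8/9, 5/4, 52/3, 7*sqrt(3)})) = Union(ProductSet({-5/2, -1/4, 5/4}, {-53, -9/5, -1/4, 8/9, 5/4, 52/3, 7*sqrt(3)}), ProductSet(Range(-13, 13, 1), Reals))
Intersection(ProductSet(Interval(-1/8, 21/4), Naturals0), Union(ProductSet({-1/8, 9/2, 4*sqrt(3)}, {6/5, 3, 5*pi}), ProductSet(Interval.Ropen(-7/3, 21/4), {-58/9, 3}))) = ProductSet(Interval.Ropen(-1/8, 21/4), {3})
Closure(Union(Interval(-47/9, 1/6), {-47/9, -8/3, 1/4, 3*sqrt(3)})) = Union({1/4, 3*sqrt(3)}, Interval(-47/9, 1/6))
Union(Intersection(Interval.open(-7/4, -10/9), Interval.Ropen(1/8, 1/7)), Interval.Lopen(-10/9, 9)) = Interval.Lopen(-10/9, 9)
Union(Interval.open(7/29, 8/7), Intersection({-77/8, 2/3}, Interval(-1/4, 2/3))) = Interval.open(7/29, 8/7)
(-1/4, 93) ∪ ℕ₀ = (-1/4, 93] ∪ ℕ₀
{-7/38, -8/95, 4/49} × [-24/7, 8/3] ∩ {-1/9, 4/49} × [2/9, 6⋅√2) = {4/49} × [2/9, 8/3]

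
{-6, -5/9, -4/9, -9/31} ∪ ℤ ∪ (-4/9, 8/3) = ℤ ∪ {-5/9} ∪ [-4/9, 8/3)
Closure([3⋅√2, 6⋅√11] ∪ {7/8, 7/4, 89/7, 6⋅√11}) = {7/8, 7/4} ∪ [3⋅√2, 6⋅√11]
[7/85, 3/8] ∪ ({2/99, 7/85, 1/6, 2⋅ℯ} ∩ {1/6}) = [7/85, 3/8]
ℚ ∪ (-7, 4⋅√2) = ℚ ∪ [-7, 4⋅√2)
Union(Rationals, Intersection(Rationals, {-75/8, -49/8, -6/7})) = Rationals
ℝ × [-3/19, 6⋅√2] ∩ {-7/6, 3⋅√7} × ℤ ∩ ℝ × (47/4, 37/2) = ∅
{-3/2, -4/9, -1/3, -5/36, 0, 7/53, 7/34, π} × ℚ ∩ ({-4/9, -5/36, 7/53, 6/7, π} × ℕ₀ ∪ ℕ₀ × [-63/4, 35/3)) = ({-4/9, -5/36, 7/53, π} × ℕ₀) ∪ ({0} × (ℚ ∩ [-63/4, 35/3)))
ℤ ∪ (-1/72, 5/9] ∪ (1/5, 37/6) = ℤ ∪ (-1/72, 37/6)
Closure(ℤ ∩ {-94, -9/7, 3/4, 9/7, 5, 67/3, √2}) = {-94, 5}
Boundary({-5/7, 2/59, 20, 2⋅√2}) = {-5/7, 2/59, 20, 2⋅√2}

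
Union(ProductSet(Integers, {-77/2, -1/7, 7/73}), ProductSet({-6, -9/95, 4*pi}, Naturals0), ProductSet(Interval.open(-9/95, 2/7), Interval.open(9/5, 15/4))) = Union(ProductSet({-6, -9/95, 4*pi}, Naturals0), ProductSet(Integers, {-77/2, -1/7, 7/73}), ProductSet(Interval.open(-9/95, 2/7), Interval.open(9/5, 15/4)))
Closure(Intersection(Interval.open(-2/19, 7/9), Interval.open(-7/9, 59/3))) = Interval(-2/19, 7/9)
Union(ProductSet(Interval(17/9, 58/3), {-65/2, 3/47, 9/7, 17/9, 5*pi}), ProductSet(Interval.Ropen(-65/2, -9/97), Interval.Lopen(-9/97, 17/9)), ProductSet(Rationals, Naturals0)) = Union(ProductSet(Interval.Ropen(-65/2, -9/97), Interval.Lopen(-9/97, 17/9)), ProductSet(Interval(17/9, 58/3), {-65/2, 3/47, 9/7, 17/9, 5*pi}), ProductSet(Rationals, Naturals0))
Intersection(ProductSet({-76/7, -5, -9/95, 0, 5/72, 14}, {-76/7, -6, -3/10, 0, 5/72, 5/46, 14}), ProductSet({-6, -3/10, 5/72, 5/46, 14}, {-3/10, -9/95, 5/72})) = ProductSet({5/72, 14}, {-3/10, 5/72})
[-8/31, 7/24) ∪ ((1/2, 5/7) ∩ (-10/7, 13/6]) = [-8/31, 7/24) ∪ (1/2, 5/7)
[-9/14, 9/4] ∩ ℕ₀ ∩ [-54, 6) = {0, 1, 2}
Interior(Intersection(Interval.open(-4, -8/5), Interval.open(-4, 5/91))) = Interval.open(-4, -8/5)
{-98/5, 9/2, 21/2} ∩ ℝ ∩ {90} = ∅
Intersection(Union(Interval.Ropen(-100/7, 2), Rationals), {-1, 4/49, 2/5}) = {-1, 4/49, 2/5}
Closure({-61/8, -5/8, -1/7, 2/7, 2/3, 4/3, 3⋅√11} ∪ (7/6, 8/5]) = {-61/8, -5/8, -1/7, 2/7, 2/3, 3⋅√11} ∪ [7/6, 8/5]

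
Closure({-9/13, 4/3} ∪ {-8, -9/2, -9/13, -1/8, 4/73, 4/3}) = {-8, -9/2, -9/13, -1/8, 4/73, 4/3}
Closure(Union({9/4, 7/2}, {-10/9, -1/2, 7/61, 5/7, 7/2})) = {-10/9, -1/2, 7/61, 5/7, 9/4, 7/2}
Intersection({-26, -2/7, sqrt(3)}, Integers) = {-26}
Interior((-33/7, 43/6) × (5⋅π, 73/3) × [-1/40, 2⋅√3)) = (-33/7, 43/6) × (5⋅π, 73/3) × (-1/40, 2⋅√3)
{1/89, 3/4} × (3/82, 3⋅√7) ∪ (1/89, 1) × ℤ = ((1/89, 1) × ℤ) ∪ ({1/89, 3/4} × (3/82, 3⋅√7))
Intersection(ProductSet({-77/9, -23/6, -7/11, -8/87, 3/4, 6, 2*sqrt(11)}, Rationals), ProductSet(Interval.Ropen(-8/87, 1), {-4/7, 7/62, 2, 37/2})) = ProductSet({-8/87, 3/4}, {-4/7, 7/62, 2, 37/2})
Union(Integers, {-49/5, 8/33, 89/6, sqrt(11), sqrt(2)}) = Union({-49/5, 8/33, 89/6, sqrt(11), sqrt(2)}, Integers)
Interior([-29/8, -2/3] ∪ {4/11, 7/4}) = (-29/8, -2/3)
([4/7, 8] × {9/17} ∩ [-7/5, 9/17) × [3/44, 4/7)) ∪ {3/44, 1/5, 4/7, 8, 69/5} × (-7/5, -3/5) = {3/44, 1/5, 4/7, 8, 69/5} × (-7/5, -3/5)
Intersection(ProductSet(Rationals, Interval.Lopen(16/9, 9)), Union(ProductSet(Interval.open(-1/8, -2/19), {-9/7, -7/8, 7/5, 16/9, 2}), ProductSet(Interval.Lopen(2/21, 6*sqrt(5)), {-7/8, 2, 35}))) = ProductSet(Union(Intersection(Interval.open(-1/8, -2/19), Rationals), Intersection(Interval.Lopen(2/21, 6*sqrt(5)), Rationals)), {2})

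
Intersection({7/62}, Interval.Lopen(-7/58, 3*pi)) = {7/62}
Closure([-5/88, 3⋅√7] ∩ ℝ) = [-5/88, 3⋅√7]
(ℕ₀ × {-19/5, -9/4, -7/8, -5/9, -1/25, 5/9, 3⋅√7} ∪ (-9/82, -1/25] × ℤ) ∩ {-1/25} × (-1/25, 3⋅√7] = {-1/25} × {0, 1, …, 7}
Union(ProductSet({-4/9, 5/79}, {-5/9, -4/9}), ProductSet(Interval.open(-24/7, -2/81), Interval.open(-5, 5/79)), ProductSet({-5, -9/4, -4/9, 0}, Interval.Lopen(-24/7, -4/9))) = Union(ProductSet({-4/9, 5/79}, {-5/9, -4/9}), ProductSet({-5, -9/4, -4/9, 0}, Interval.Lopen(-24/7, -4/9)), ProductSet(Interval.open(-24/7, -2/81), Interval.open(-5, 5/79)))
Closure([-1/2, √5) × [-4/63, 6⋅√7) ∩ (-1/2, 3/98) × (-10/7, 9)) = ({-1/2, 3/98} × [-4/63, 9]) ∪ ([-1/2, 3/98] × {-4/63, 9}) ∪ ((-1/2, 3/98) × [-4/63, 9))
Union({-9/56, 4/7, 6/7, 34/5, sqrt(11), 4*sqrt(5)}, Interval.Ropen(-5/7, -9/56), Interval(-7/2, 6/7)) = Union({34/5, sqrt(11), 4*sqrt(5)}, Interval(-7/2, 6/7))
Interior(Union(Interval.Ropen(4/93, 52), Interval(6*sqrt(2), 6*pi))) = Interval.open(4/93, 52)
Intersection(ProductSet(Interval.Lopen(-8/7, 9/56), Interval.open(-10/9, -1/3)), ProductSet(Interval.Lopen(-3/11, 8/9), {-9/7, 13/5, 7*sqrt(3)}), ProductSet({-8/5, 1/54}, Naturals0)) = EmptySet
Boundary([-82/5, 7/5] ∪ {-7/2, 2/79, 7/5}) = {-82/5, 7/5}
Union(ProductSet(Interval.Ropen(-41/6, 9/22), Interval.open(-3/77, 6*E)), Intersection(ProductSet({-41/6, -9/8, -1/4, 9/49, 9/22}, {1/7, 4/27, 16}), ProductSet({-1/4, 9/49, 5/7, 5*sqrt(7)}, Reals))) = ProductSet(Interval.Ropen(-41/6, 9/22), Interval.open(-3/77, 6*E))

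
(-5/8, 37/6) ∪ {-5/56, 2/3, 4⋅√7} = (-5/8, 37/6) ∪ {4⋅√7}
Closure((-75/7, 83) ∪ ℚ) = ℚ ∪ (-∞, ∞)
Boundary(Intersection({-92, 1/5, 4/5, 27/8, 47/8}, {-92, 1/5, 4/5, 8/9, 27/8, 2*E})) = {-92, 1/5, 4/5, 27/8}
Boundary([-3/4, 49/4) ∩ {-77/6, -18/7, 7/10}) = {7/10}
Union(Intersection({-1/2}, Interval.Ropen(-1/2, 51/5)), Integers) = Union({-1/2}, Integers)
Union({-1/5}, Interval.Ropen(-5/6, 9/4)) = Interval.Ropen(-5/6, 9/4)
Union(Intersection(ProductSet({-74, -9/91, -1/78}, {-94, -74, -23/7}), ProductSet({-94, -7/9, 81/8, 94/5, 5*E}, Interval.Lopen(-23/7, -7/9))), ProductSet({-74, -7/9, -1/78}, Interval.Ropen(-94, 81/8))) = ProductSet({-74, -7/9, -1/78}, Interval.Ropen(-94, 81/8))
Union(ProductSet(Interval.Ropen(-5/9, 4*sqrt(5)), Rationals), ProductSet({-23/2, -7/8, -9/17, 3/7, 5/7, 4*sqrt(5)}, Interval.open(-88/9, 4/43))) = Union(ProductSet({-23/2, -7/8, -9/17, 3/7, 5/7, 4*sqrt(5)}, Interval.open(-88/9, 4/43)), ProductSet(Interval.Ropen(-5/9, 4*sqrt(5)), Rationals))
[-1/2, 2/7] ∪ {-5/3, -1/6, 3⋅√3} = {-5/3, 3⋅√3} ∪ [-1/2, 2/7]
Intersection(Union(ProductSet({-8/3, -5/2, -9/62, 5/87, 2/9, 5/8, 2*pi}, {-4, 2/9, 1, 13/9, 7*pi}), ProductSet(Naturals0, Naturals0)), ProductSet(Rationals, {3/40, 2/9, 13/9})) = ProductSet({-8/3, -5/2, -9/62, 5/87, 2/9, 5/8}, {2/9, 13/9})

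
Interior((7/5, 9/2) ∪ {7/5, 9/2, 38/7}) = (7/5, 9/2)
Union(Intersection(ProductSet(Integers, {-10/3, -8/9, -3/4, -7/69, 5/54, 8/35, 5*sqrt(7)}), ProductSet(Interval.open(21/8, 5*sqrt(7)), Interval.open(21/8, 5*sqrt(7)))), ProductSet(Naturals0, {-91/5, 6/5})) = ProductSet(Naturals0, {-91/5, 6/5})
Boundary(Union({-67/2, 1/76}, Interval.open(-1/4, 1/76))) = {-67/2, -1/4, 1/76}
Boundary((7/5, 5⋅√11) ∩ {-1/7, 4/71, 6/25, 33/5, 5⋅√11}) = {33/5}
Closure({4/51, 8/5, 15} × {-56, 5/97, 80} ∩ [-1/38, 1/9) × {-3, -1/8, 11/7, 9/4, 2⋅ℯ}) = ∅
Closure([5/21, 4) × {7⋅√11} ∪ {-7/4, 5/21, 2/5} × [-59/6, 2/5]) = ({-7/4, 5/21, 2/5} × [-59/6, 2/5]) ∪ ([5/21, 4] × {7⋅√11})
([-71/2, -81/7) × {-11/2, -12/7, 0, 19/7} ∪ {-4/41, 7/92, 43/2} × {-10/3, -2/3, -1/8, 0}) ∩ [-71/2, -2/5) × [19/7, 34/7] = [-71/2, -81/7) × {19/7}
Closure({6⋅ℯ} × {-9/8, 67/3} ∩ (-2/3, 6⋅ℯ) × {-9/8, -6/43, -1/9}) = ∅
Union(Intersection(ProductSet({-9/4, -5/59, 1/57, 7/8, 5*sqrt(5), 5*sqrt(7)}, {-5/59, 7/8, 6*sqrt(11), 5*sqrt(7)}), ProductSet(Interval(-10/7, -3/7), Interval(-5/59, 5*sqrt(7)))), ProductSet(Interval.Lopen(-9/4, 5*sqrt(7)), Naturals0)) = ProductSet(Interval.Lopen(-9/4, 5*sqrt(7)), Naturals0)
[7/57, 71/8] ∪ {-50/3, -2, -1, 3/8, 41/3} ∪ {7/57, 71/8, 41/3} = {-50/3, -2, -1, 41/3} ∪ [7/57, 71/8]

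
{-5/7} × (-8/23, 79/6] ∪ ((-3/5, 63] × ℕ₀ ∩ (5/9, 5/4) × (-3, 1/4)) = ({-5/7} × (-8/23, 79/6]) ∪ ((5/9, 5/4) × {0})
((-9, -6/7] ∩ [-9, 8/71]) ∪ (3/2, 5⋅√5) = (-9, -6/7] ∪ (3/2, 5⋅√5)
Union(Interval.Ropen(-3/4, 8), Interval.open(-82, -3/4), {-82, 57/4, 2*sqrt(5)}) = Union({57/4}, Interval.Ropen(-82, 8))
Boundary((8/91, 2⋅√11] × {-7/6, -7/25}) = [8/91, 2⋅√11] × {-7/6, -7/25}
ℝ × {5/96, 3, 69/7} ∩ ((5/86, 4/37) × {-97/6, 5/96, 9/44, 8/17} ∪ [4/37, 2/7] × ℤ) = ((5/86, 4/37) × {5/96}) ∪ ([4/37, 2/7] × {3})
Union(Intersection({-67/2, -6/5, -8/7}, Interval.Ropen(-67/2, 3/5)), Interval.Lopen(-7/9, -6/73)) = Union({-67/2, -6/5, -8/7}, Interval.Lopen(-7/9, -6/73))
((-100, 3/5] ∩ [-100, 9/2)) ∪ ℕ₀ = (-100, 3/5] ∪ ℕ₀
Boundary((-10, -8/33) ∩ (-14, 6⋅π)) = {-10, -8/33}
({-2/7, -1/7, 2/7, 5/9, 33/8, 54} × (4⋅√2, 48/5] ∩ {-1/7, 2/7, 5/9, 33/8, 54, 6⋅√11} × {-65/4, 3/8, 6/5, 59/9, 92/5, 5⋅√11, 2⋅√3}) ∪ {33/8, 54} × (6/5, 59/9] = ({33/8, 54} × (6/5, 59/9]) ∪ ({-1/7, 2/7, 5/9, 33/8, 54} × {59/9})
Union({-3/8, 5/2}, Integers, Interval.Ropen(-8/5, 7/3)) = Union({5/2}, Integers, Interval.Ropen(-8/5, 7/3))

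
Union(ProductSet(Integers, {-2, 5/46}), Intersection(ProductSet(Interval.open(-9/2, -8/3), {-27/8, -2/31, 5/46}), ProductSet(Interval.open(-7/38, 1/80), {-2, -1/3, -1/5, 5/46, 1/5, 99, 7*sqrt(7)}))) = ProductSet(Integers, {-2, 5/46})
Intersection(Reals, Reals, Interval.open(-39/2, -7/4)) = Interval.open(-39/2, -7/4)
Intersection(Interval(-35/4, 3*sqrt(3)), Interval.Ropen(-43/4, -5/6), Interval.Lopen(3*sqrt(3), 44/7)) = EmptySet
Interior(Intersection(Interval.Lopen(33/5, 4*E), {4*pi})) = EmptySet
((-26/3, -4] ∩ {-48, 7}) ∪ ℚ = ℚ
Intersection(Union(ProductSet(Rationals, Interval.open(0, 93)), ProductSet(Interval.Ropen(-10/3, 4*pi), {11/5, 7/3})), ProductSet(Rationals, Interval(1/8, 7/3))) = ProductSet(Rationals, Interval(1/8, 7/3))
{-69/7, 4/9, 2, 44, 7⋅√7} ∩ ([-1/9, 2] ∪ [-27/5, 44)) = {4/9, 2, 7⋅√7}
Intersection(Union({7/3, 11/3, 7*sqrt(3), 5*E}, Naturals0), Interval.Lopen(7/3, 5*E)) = Union({11/3, 7*sqrt(3), 5*E}, Range(3, 14, 1))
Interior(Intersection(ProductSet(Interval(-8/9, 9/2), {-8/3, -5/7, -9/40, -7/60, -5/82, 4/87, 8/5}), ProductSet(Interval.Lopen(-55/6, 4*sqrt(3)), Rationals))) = EmptySet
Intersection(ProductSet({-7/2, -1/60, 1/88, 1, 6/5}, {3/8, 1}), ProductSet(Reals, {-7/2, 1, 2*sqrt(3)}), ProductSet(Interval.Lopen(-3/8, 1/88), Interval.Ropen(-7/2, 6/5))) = ProductSet({-1/60, 1/88}, {1})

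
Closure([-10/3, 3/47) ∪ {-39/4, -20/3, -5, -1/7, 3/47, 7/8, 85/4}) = {-39/4, -20/3, -5, 7/8, 85/4} ∪ [-10/3, 3/47]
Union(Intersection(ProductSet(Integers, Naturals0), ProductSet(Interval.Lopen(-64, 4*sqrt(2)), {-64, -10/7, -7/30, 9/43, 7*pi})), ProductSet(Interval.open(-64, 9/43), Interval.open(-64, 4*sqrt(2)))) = ProductSet(Interval.open(-64, 9/43), Interval.open(-64, 4*sqrt(2)))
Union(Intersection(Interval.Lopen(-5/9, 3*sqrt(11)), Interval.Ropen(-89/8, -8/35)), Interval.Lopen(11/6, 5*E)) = Union(Interval.open(-5/9, -8/35), Interval.Lopen(11/6, 5*E))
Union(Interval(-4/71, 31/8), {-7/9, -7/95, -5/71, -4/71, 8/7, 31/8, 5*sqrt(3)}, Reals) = Interval(-oo, oo)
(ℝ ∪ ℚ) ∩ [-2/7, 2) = [-2/7, 2)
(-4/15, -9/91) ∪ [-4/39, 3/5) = (-4/15, 3/5)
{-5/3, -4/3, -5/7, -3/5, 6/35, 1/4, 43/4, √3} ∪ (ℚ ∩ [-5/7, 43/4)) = {-5/3, -4/3, 43/4, √3} ∪ (ℚ ∩ [-5/7, 43/4))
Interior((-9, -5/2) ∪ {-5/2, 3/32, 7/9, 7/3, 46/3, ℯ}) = (-9, -5/2)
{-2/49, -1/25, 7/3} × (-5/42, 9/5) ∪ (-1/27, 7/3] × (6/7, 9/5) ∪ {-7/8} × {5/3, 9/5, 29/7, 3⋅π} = ({-7/8} × {5/3, 9/5, 29/7, 3⋅π}) ∪ ({-2/49, -1/25, 7/3} × (-5/42, 9/5)) ∪ ((-1/27, 7/3] × (6/7, 9/5))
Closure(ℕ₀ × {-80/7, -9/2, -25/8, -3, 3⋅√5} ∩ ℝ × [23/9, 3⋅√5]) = ℕ₀ × {3⋅√5}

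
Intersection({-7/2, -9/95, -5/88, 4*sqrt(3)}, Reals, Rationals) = {-7/2, -9/95, -5/88}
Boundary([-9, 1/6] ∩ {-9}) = {-9}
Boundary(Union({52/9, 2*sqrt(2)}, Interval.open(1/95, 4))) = {1/95, 4, 52/9}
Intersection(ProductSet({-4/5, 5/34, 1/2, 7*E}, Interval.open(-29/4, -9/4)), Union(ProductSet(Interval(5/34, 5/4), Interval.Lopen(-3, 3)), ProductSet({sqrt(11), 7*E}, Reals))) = Union(ProductSet({7*E}, Interval.open(-29/4, -9/4)), ProductSet({5/34, 1/2}, Interval.open(-3, -9/4)))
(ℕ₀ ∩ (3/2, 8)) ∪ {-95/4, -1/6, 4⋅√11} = {-95/4, -1/6, 4⋅√11} ∪ {2, 3, …, 7}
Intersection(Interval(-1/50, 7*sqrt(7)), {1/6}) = {1/6}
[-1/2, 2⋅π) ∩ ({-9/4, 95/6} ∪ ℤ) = {0, 1, …, 6}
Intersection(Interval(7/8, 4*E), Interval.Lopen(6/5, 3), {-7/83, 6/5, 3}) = {3}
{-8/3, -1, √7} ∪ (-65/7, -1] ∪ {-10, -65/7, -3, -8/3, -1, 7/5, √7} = {-10, 7/5, √7} ∪ [-65/7, -1]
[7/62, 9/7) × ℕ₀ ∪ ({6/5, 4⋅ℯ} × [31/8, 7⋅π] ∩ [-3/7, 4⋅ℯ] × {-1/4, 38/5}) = ([7/62, 9/7) × ℕ₀) ∪ ({6/5, 4⋅ℯ} × {38/5})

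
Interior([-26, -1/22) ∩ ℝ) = (-26, -1/22)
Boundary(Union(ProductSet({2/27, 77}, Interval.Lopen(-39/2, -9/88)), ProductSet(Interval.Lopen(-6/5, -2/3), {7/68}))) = Union(ProductSet({2/27, 77}, Interval(-39/2, -9/88)), ProductSet(Interval(-6/5, -2/3), {7/68}))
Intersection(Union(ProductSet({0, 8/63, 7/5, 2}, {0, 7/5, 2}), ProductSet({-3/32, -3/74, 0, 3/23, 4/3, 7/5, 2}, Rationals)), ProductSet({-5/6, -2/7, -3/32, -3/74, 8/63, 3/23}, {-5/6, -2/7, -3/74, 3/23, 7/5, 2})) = Union(ProductSet({8/63}, {7/5, 2}), ProductSet({-3/32, -3/74, 3/23}, {-5/6, -2/7, -3/74, 3/23, 7/5, 2}))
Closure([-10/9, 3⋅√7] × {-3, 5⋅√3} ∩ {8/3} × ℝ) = {8/3} × {-3, 5⋅√3}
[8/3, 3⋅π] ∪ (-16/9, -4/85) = (-16/9, -4/85) ∪ [8/3, 3⋅π]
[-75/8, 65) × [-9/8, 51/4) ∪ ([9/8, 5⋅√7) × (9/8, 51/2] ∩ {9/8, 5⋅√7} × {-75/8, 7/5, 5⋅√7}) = ({9/8} × {7/5, 5⋅√7}) ∪ ([-75/8, 65) × [-9/8, 51/4))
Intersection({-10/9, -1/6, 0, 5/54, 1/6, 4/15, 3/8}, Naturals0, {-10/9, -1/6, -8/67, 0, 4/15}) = {0}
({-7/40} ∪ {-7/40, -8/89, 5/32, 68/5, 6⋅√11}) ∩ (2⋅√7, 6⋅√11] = {68/5, 6⋅√11}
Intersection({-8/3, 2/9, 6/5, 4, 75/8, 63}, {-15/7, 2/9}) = {2/9}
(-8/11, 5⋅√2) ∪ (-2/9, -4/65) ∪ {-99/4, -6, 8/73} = {-99/4, -6} ∪ (-8/11, 5⋅√2)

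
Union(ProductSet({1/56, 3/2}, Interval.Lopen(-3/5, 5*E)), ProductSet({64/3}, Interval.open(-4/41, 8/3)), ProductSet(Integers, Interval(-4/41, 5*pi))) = Union(ProductSet({64/3}, Interval.open(-4/41, 8/3)), ProductSet({1/56, 3/2}, Interval.Lopen(-3/5, 5*E)), ProductSet(Integers, Interval(-4/41, 5*pi)))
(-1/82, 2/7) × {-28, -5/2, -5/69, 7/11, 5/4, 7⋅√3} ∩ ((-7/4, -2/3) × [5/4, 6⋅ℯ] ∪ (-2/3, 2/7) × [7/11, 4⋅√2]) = (-1/82, 2/7) × {7/11, 5/4}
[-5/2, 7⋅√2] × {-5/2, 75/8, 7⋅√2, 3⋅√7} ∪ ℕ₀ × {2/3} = (ℕ₀ × {2/3}) ∪ ([-5/2, 7⋅√2] × {-5/2, 75/8, 7⋅√2, 3⋅√7})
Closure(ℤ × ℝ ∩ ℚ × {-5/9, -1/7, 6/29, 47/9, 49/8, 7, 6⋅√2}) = ℤ × {-5/9, -1/7, 6/29, 47/9, 49/8, 7, 6⋅√2}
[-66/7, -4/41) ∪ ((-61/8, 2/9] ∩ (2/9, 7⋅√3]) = [-66/7, -4/41)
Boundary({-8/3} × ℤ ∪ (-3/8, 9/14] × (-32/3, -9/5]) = ({-8/3} × ℤ) ∪ ({-3/8, 9/14} × [-32/3, -9/5]) ∪ ([-3/8, 9/14] × {-32/3, -9/5})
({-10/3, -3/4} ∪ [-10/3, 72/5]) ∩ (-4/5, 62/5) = (-4/5, 62/5)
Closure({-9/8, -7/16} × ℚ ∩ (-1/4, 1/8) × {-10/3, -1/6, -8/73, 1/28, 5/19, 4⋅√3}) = ∅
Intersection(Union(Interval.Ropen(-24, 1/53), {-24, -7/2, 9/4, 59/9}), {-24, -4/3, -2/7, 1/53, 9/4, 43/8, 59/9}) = {-24, -4/3, -2/7, 9/4, 59/9}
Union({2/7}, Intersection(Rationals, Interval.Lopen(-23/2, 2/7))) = Intersection(Interval.Lopen(-23/2, 2/7), Rationals)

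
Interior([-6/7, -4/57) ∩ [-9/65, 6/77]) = (-9/65, -4/57)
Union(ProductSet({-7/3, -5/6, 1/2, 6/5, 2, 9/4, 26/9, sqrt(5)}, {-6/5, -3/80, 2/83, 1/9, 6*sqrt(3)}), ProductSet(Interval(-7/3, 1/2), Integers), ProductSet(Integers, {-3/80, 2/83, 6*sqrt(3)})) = Union(ProductSet({-7/3, -5/6, 1/2, 6/5, 2, 9/4, 26/9, sqrt(5)}, {-6/5, -3/80, 2/83, 1/9, 6*sqrt(3)}), ProductSet(Integers, {-3/80, 2/83, 6*sqrt(3)}), ProductSet(Interval(-7/3, 1/2), Integers))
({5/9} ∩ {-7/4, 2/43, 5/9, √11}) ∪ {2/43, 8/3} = {2/43, 5/9, 8/3}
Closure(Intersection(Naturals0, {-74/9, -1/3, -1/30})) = EmptySet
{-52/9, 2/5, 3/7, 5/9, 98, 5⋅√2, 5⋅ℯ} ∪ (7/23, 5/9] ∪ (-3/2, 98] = {-52/9} ∪ (-3/2, 98]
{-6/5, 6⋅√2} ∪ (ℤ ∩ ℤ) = ℤ ∪ {-6/5, 6⋅√2}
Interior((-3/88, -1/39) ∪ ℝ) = (-∞, ∞)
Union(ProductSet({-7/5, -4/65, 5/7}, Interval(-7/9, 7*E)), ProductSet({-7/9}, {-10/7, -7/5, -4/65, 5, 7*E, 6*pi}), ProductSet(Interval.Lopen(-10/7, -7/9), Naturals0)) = Union(ProductSet({-7/9}, {-10/7, -7/5, -4/65, 5, 7*E, 6*pi}), ProductSet({-7/5, -4/65, 5/7}, Interval(-7/9, 7*E)), ProductSet(Interval.Lopen(-10/7, -7/9), Naturals0))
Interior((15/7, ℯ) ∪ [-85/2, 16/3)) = (-85/2, 16/3)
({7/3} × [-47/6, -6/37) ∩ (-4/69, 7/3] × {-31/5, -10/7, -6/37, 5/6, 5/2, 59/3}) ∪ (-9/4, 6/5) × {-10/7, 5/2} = ({7/3} × {-31/5, -10/7}) ∪ ((-9/4, 6/5) × {-10/7, 5/2})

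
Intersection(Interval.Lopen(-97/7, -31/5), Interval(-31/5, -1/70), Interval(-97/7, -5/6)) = {-31/5}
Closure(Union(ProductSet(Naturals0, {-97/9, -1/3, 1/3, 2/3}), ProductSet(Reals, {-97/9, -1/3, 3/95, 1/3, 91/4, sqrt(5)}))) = Union(ProductSet(Naturals0, {-97/9, -1/3, 1/3, 2/3}), ProductSet(Reals, {-97/9, -1/3, 3/95, 1/3, 91/4, sqrt(5)}))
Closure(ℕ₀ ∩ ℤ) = ℕ₀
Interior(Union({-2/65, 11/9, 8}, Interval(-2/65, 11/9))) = Interval.open(-2/65, 11/9)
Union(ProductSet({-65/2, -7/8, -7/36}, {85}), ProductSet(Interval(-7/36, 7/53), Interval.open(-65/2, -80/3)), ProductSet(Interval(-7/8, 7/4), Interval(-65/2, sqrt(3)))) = Union(ProductSet({-65/2, -7/8, -7/36}, {85}), ProductSet(Interval(-7/8, 7/4), Interval(-65/2, sqrt(3))))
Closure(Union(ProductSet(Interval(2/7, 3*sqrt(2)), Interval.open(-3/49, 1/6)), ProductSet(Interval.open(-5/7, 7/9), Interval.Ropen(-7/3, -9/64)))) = Union(ProductSet({-5/7, 7/9}, Interval(-7/3, -9/64)), ProductSet(Interval(-5/7, 7/9), {-7/3, -9/64}), ProductSet(Interval.open(-5/7, 7/9), Interval.Ropen(-7/3, -9/64)), ProductSet(Interval(2/7, 3*sqrt(2)), Interval(-3/49, 1/6)))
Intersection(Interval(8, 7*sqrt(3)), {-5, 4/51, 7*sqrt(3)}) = {7*sqrt(3)}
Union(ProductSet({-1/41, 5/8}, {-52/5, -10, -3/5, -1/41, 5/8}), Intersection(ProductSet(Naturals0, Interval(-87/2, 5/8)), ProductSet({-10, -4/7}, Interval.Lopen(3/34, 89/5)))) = ProductSet({-1/41, 5/8}, {-52/5, -10, -3/5, -1/41, 5/8})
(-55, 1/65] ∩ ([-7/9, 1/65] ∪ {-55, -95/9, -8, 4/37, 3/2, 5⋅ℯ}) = {-95/9, -8} ∪ [-7/9, 1/65]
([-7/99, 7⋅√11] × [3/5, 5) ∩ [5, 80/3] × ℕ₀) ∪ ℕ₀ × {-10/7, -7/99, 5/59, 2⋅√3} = (ℕ₀ × {-10/7, -7/99, 5/59, 2⋅√3}) ∪ ([5, 7⋅√11] × {1, 2, 3, 4})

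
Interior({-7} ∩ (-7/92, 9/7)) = ∅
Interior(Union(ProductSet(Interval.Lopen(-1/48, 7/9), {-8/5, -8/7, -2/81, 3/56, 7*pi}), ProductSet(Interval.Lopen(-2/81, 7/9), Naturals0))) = EmptySet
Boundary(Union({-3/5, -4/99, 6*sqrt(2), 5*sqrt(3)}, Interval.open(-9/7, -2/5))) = {-9/7, -2/5, -4/99, 6*sqrt(2), 5*sqrt(3)}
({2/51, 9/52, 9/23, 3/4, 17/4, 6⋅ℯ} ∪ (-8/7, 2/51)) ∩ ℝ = (-8/7, 2/51] ∪ {9/52, 9/23, 3/4, 17/4, 6⋅ℯ}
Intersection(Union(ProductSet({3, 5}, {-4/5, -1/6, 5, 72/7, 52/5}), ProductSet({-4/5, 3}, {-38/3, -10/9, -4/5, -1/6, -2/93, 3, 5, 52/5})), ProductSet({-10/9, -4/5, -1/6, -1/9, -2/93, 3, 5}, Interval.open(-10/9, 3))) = Union(ProductSet({-4/5, 3}, {-4/5, -1/6, -2/93}), ProductSet({3, 5}, {-4/5, -1/6}))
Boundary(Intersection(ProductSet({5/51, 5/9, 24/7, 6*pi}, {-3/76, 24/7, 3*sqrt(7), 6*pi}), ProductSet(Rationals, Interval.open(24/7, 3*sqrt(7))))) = EmptySet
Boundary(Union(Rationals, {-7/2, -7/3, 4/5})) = Reals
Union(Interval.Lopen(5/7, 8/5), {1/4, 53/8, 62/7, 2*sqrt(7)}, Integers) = Union({1/4, 53/8, 62/7, 2*sqrt(7)}, Integers, Interval.Lopen(5/7, 8/5))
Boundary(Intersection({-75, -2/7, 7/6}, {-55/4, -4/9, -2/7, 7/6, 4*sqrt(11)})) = {-2/7, 7/6}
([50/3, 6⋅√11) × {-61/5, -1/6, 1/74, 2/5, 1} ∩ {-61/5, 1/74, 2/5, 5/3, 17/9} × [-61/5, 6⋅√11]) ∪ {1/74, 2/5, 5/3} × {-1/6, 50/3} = {1/74, 2/5, 5/3} × {-1/6, 50/3}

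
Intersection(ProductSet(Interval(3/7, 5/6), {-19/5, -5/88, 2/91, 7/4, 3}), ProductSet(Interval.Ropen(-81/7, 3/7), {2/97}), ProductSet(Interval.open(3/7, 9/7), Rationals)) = EmptySet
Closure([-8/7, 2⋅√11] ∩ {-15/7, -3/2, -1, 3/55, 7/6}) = {-1, 3/55, 7/6}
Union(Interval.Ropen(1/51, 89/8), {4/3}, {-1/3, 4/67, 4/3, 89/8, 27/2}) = Union({-1/3, 27/2}, Interval(1/51, 89/8))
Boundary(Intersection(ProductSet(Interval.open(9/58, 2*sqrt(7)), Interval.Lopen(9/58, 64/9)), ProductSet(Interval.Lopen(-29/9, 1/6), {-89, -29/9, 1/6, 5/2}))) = ProductSet(Interval(9/58, 1/6), {1/6, 5/2})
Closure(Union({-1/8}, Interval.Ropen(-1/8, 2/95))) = Interval(-1/8, 2/95)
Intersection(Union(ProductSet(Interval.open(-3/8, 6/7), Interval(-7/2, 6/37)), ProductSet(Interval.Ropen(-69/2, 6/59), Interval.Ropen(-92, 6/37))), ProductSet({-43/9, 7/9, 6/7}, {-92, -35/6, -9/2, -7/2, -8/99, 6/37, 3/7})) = Union(ProductSet({-43/9}, {-92, -35/6, -9/2, -7/2, -8/99}), ProductSet({7/9}, {-7/2, -8/99, 6/37}))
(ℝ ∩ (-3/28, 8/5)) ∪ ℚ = ℚ ∪ [-3/28, 8/5]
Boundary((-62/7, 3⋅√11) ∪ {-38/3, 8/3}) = {-38/3, -62/7, 3⋅√11}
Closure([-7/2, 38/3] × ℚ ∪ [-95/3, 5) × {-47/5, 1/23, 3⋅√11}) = ([-7/2, 38/3] × ℝ) ∪ ([-95/3, 5] × {-47/5, 1/23, 3⋅√11})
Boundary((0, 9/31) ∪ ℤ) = {9/31} ∪ (ℤ \ (0, 9/31))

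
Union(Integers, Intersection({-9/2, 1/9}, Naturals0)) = Integers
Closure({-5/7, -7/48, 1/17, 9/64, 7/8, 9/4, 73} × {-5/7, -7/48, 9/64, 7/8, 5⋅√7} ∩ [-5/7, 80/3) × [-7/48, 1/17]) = {-5/7, -7/48, 1/17, 9/64, 7/8, 9/4} × {-7/48}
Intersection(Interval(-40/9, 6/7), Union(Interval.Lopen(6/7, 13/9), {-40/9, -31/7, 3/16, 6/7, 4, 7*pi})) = {-40/9, -31/7, 3/16, 6/7}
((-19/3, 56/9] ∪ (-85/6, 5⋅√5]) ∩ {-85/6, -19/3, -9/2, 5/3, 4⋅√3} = {-19/3, -9/2, 5/3, 4⋅√3}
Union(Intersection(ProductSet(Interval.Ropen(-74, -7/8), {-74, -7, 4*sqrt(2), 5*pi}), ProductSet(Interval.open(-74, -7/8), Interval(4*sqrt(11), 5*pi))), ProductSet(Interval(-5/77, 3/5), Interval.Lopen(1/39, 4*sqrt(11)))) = Union(ProductSet(Interval.open(-74, -7/8), {5*pi}), ProductSet(Interval(-5/77, 3/5), Interval.Lopen(1/39, 4*sqrt(11))))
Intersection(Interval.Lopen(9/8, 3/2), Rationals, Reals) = Intersection(Interval.Lopen(9/8, 3/2), Rationals)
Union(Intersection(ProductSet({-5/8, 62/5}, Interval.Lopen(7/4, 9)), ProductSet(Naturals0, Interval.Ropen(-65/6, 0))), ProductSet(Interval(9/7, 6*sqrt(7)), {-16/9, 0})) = ProductSet(Interval(9/7, 6*sqrt(7)), {-16/9, 0})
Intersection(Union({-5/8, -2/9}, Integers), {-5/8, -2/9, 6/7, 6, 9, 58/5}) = {-5/8, -2/9, 6, 9}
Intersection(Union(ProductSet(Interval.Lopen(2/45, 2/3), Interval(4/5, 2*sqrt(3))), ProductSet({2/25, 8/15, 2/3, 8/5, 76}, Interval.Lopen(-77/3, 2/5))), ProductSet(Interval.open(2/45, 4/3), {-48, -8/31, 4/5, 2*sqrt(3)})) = Union(ProductSet({2/25, 8/15, 2/3}, {-8/31}), ProductSet(Interval.Lopen(2/45, 2/3), {4/5, 2*sqrt(3)}))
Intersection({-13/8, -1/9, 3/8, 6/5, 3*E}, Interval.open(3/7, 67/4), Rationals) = {6/5}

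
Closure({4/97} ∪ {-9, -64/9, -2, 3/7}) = {-9, -64/9, -2, 4/97, 3/7}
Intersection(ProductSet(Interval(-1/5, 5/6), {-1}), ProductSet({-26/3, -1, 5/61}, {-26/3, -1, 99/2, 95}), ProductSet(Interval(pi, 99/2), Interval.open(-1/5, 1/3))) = EmptySet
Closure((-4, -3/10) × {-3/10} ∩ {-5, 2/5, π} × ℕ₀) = ∅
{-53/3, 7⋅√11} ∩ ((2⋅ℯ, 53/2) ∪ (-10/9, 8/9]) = {7⋅√11}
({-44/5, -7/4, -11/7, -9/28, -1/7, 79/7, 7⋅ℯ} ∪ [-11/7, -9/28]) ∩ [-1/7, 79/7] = {-1/7, 79/7}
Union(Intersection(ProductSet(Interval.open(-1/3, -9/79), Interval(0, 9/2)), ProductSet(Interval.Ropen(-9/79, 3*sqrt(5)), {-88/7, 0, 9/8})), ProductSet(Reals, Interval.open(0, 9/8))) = ProductSet(Reals, Interval.open(0, 9/8))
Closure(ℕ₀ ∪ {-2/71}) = {-2/71} ∪ ℕ₀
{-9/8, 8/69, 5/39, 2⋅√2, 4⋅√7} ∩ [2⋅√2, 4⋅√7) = {2⋅√2}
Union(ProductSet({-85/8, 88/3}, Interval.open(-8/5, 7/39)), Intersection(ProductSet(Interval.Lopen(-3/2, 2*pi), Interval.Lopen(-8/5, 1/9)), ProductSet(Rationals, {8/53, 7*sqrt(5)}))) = ProductSet({-85/8, 88/3}, Interval.open(-8/5, 7/39))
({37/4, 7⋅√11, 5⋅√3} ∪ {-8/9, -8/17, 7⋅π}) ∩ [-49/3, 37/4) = {-8/9, -8/17, 5⋅√3}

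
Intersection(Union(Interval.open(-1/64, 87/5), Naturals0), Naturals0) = Union(Naturals0, Range(0, 18, 1))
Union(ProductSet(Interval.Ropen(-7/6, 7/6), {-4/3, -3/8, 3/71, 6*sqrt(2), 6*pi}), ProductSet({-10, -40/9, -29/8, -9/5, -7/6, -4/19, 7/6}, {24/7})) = Union(ProductSet({-10, -40/9, -29/8, -9/5, -7/6, -4/19, 7/6}, {24/7}), ProductSet(Interval.Ropen(-7/6, 7/6), {-4/3, -3/8, 3/71, 6*sqrt(2), 6*pi}))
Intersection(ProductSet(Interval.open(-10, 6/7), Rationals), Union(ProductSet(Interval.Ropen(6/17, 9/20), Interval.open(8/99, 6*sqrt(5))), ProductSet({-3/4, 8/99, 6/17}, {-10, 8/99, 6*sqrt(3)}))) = Union(ProductSet({-3/4, 8/99, 6/17}, {-10, 8/99}), ProductSet(Interval.Ropen(6/17, 9/20), Intersection(Interval.open(8/99, 6*sqrt(5)), Rationals)))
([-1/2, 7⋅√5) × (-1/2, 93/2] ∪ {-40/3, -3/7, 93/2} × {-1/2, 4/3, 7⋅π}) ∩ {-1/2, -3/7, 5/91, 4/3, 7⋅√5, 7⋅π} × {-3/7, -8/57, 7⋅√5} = {-1/2, -3/7, 5/91, 4/3} × {-3/7, -8/57, 7⋅√5}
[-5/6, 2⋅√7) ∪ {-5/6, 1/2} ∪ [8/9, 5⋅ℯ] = [-5/6, 5⋅ℯ]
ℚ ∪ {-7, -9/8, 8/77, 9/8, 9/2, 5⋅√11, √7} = ℚ ∪ {5⋅√11, √7}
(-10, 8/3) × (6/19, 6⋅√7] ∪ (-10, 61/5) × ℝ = (-10, 61/5) × ℝ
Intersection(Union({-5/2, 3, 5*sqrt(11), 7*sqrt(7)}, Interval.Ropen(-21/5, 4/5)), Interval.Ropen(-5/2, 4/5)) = Interval.Ropen(-5/2, 4/5)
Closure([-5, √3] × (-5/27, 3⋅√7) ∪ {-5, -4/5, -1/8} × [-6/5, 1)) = ({-5} × [-6/5, 1]) ∪ ({-5, -4/5, -1/8} × [-6/5, 1)) ∪ ([-5, √3] × [-5/27, 3⋅√7])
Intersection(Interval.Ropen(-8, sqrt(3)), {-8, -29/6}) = {-8, -29/6}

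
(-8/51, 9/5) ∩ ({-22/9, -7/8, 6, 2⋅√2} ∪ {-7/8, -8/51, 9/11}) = {9/11}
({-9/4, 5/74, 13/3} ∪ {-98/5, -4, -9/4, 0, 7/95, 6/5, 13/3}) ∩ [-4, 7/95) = {-4, -9/4, 0, 5/74}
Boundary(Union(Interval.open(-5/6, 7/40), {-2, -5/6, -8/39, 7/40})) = {-2, -5/6, 7/40}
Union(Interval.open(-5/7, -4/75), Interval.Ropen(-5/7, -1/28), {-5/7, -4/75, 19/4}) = Union({19/4}, Interval.Ropen(-5/7, -1/28))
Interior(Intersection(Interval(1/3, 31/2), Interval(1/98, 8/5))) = Interval.open(1/3, 8/5)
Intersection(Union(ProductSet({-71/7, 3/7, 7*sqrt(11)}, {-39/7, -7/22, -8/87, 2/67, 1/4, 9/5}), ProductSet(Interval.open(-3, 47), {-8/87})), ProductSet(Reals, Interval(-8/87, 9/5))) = Union(ProductSet({-71/7, 3/7, 7*sqrt(11)}, {-8/87, 2/67, 1/4, 9/5}), ProductSet(Interval.open(-3, 47), {-8/87}))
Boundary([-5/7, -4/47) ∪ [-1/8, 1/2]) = {-5/7, 1/2}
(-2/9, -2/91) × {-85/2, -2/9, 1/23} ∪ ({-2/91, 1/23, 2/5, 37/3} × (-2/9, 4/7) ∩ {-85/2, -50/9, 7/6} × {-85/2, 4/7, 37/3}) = (-2/9, -2/91) × {-85/2, -2/9, 1/23}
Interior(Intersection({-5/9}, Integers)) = EmptySet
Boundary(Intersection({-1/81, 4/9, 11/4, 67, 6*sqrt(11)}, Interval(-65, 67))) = {-1/81, 4/9, 11/4, 67, 6*sqrt(11)}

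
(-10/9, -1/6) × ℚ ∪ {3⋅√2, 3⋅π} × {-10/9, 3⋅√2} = ((-10/9, -1/6) × ℚ) ∪ ({3⋅√2, 3⋅π} × {-10/9, 3⋅√2})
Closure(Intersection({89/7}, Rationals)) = {89/7}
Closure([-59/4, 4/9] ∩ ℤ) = {-14, -13, …, 0}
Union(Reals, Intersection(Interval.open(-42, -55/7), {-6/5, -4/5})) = Reals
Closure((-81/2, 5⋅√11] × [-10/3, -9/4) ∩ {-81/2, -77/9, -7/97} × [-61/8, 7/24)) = {-77/9, -7/97} × [-10/3, -9/4]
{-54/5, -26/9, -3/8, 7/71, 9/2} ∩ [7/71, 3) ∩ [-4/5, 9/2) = {7/71}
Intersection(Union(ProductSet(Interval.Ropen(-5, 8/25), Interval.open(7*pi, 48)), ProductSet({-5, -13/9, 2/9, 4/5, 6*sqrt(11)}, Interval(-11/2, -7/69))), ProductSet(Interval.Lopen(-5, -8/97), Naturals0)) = ProductSet(Interval.Lopen(-5, -8/97), Range(22, 48, 1))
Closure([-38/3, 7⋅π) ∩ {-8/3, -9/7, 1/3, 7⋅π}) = {-8/3, -9/7, 1/3}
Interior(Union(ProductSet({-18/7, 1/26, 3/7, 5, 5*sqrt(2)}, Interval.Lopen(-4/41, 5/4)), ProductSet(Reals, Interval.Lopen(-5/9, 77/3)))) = ProductSet(Reals, Interval.open(-5/9, 77/3))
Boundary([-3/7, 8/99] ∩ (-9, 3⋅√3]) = {-3/7, 8/99}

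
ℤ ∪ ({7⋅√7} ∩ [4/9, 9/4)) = ℤ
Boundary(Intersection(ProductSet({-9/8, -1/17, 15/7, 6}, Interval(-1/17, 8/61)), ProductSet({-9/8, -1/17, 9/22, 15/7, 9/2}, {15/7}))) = EmptySet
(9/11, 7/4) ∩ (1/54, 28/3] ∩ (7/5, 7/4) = (7/5, 7/4)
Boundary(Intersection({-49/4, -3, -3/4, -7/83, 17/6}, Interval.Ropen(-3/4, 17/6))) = {-3/4, -7/83}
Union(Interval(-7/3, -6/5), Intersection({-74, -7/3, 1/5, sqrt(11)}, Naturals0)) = Interval(-7/3, -6/5)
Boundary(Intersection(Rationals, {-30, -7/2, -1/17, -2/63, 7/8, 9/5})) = {-30, -7/2, -1/17, -2/63, 7/8, 9/5}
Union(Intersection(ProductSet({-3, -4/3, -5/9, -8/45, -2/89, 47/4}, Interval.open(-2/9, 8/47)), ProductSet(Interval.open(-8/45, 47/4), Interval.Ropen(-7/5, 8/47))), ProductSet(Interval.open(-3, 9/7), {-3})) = Union(ProductSet({-2/89}, Interval.open(-2/9, 8/47)), ProductSet(Interval.open(-3, 9/7), {-3}))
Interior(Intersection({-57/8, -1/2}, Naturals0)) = EmptySet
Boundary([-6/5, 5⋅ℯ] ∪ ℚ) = (-∞, -6/5] ∪ [5⋅ℯ, ∞)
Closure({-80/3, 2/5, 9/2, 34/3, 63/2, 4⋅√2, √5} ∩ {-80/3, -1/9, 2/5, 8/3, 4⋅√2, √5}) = {-80/3, 2/5, 4⋅√2, √5}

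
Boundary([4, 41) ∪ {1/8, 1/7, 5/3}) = {1/8, 1/7, 5/3, 4, 41}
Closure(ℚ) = ℝ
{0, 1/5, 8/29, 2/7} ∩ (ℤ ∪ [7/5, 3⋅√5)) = {0}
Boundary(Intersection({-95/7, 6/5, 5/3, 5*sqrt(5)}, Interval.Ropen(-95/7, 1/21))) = {-95/7}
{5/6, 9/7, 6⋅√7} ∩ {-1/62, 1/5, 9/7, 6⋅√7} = {9/7, 6⋅√7}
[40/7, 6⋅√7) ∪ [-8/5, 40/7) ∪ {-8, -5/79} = {-8} ∪ [-8/5, 6⋅√7)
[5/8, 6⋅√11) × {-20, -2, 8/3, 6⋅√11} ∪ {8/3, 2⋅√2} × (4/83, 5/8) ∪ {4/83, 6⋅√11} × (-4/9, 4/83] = ({4/83, 6⋅√11} × (-4/9, 4/83]) ∪ ({8/3, 2⋅√2} × (4/83, 5/8)) ∪ ([5/8, 6⋅√11) × {-20, -2, 8/3, 6⋅√11})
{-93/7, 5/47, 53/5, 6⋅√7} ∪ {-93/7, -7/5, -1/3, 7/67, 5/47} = {-93/7, -7/5, -1/3, 7/67, 5/47, 53/5, 6⋅√7}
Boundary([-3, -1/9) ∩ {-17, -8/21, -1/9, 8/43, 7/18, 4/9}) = {-8/21}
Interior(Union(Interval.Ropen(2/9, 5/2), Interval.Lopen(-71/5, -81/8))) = Union(Interval.open(-71/5, -81/8), Interval.open(2/9, 5/2))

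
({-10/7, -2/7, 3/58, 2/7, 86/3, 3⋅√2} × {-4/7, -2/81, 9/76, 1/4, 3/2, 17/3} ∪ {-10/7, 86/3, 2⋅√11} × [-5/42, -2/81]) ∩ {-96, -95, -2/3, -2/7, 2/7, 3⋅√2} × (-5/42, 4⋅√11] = {-2/7, 2/7, 3⋅√2} × {-2/81, 9/76, 1/4, 3/2, 17/3}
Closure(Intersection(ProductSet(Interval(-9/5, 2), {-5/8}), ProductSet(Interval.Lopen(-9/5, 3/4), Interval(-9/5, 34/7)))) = ProductSet(Interval(-9/5, 3/4), {-5/8})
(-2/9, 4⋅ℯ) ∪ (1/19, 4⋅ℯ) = (-2/9, 4⋅ℯ)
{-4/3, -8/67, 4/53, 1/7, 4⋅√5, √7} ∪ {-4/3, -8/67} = {-4/3, -8/67, 4/53, 1/7, 4⋅√5, √7}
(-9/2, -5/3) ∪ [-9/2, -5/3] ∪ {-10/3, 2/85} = [-9/2, -5/3] ∪ {2/85}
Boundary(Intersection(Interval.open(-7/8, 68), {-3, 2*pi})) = {2*pi}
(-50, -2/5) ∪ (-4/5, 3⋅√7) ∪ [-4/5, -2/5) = (-50, 3⋅√7)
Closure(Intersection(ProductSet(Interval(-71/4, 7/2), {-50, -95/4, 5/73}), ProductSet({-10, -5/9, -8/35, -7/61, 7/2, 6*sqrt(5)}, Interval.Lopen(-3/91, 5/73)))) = ProductSet({-10, -5/9, -8/35, -7/61, 7/2}, {5/73})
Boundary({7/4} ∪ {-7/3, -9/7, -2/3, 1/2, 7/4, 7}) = {-7/3, -9/7, -2/3, 1/2, 7/4, 7}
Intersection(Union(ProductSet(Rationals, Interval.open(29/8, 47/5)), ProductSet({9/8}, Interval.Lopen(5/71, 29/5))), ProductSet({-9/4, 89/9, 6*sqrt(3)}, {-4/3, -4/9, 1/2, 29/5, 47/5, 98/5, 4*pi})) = ProductSet({-9/4, 89/9}, {29/5})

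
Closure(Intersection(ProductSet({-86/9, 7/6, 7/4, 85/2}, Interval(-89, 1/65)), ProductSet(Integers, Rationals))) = EmptySet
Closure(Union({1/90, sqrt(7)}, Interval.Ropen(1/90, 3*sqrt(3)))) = Interval(1/90, 3*sqrt(3))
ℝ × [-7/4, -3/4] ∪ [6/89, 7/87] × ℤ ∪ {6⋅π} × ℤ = (ℝ × [-7/4, -3/4]) ∪ (([6/89, 7/87] ∪ {6⋅π}) × ℤ)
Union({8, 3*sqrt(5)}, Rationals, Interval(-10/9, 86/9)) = Union(Interval(-10/9, 86/9), Rationals)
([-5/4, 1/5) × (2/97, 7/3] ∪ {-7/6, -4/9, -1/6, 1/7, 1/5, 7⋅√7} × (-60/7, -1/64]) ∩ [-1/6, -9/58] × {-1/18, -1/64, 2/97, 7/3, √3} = ({-1/6} × {-1/18, -1/64}) ∪ ([-1/6, -9/58] × {7/3, √3})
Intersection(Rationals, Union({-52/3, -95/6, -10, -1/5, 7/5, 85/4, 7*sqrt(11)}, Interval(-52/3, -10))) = Union({-1/5, 7/5, 85/4}, Intersection(Interval(-52/3, -10), Rationals))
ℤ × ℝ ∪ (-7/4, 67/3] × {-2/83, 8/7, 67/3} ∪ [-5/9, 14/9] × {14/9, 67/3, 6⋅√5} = (ℤ × ℝ) ∪ ((-7/4, 67/3] × {-2/83, 8/7, 67/3}) ∪ ([-5/9, 14/9] × {14/9, 67/3, 6⋅√5})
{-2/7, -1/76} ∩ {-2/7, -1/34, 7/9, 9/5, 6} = {-2/7}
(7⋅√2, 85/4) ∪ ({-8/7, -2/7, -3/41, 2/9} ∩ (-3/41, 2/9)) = (7⋅√2, 85/4)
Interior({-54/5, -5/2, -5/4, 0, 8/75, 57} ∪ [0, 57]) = (0, 57)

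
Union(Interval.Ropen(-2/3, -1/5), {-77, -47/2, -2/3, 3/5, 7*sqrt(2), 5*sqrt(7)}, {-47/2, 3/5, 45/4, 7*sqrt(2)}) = Union({-77, -47/2, 3/5, 45/4, 7*sqrt(2), 5*sqrt(7)}, Interval.Ropen(-2/3, -1/5))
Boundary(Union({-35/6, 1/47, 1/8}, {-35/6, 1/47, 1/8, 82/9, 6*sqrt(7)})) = {-35/6, 1/47, 1/8, 82/9, 6*sqrt(7)}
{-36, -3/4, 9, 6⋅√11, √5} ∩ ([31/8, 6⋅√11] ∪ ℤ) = {-36, 9, 6⋅√11}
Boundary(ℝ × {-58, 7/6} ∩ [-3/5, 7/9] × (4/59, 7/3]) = [-3/5, 7/9] × {7/6}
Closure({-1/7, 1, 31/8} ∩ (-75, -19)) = ∅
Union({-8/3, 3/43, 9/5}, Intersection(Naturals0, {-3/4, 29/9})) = {-8/3, 3/43, 9/5}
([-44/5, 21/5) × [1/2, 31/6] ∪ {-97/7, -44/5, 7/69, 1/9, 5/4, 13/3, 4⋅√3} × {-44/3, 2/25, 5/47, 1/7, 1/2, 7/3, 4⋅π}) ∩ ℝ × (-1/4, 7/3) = ([-44/5, 21/5) × [1/2, 7/3)) ∪ ({-97/7, -44/5, 7/69, 1/9, 5/4, 13/3, 4⋅√3} × {2/25, 5/47, 1/7, 1/2})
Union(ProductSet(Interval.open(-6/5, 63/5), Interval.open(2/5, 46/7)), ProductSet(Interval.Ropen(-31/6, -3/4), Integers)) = Union(ProductSet(Interval.Ropen(-31/6, -3/4), Integers), ProductSet(Interval.open(-6/5, 63/5), Interval.open(2/5, 46/7)))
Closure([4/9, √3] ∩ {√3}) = {√3}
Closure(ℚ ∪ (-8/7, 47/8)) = ℚ ∪ (-∞, ∞)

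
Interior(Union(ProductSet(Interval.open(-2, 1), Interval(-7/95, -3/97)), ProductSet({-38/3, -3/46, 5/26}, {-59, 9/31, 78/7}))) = ProductSet(Interval.open(-2, 1), Interval.open(-7/95, -3/97))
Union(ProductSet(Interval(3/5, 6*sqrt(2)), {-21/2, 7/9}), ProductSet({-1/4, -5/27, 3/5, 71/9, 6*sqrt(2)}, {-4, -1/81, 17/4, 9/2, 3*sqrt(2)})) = Union(ProductSet({-1/4, -5/27, 3/5, 71/9, 6*sqrt(2)}, {-4, -1/81, 17/4, 9/2, 3*sqrt(2)}), ProductSet(Interval(3/5, 6*sqrt(2)), {-21/2, 7/9}))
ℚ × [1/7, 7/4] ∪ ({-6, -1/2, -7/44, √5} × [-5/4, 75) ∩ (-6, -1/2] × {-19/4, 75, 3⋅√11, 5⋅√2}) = (ℚ × [1/7, 7/4]) ∪ ({-1/2} × {3⋅√11, 5⋅√2})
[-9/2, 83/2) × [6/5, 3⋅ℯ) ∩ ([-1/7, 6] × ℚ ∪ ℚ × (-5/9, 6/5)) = [-1/7, 6] × (ℚ ∩ [6/5, 3⋅ℯ))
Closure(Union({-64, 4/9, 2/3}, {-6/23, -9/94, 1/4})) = {-64, -6/23, -9/94, 1/4, 4/9, 2/3}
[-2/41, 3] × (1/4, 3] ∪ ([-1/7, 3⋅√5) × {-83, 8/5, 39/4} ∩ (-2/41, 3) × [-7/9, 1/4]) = [-2/41, 3] × (1/4, 3]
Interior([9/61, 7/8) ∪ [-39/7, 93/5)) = (-39/7, 93/5)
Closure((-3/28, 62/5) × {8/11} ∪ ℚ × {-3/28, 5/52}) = (ℝ × {-3/28, 5/52}) ∪ ([-3/28, 62/5] × {8/11})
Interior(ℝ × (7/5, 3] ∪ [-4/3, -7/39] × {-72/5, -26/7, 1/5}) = ℝ × (7/5, 3)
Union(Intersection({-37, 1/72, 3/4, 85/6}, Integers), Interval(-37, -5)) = Interval(-37, -5)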